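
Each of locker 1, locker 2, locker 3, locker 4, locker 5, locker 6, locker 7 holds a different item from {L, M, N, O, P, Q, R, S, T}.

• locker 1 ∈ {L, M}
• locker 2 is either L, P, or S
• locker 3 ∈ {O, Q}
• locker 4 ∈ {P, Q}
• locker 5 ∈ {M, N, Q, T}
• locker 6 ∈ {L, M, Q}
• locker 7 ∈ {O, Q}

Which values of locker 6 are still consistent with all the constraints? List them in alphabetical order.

locker 3 and locker 7 share exactly the 2 values {O, Q}; by pigeonhole those values go to them, so strike O, Q from locker 4, locker 5, locker 6.
That leaves locker 4 = P. So locker 2 can't be P.
locker 1 and locker 6 share exactly the 2 values {L, M}; by pigeonhole those values go to them, so strike L, M from locker 2, locker 5.
locker 2 has just one choice, so locker 2 = S.
No further eliminations apply; locker 6 can still be any of L, M.

L, M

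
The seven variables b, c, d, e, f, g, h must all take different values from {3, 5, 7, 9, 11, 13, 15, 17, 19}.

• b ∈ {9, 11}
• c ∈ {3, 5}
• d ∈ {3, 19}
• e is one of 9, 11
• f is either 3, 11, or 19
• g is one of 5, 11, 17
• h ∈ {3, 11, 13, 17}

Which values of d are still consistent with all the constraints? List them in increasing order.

3, 19

The 7 variables together cover exactly {3, 5, 9, 11, 13, 17, 19} — 7 values for 7 variables — and 13 appears only in h's list, so h = 13.
The 6 still-open variables together cover exactly {3, 5, 9, 11, 17, 19} — 6 values for 6 variables — and 17 appears only in g's list, so g = 17.
The 5 still-open variables draw from only 5 values {3, 5, 9, 11, 19}, so each is used; only c can be 5, hence c = 5.
The 2 variables b and e are confined to {9, 11}, which locks those values in; drop them from f.
No further eliminations apply; d can still be any of 3, 19.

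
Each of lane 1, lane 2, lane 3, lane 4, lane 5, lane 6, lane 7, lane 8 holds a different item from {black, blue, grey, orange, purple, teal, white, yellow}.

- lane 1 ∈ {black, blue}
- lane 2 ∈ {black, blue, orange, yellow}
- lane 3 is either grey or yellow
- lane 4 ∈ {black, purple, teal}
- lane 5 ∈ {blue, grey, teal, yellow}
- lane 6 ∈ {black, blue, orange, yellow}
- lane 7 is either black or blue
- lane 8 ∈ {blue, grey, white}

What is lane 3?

grey

The 8 variables together cover exactly {black, blue, grey, orange, purple, teal, white, yellow} — 8 values for 8 variables — and purple appears only in lane 4's list, so lane 4 = purple.
The 7 still-open variables together cover exactly {black, blue, grey, orange, teal, white, yellow} — 7 values for 7 variables — and teal appears only in lane 5's list, so lane 5 = teal.
The 6 still-open variables draw from only 6 values {black, blue, grey, orange, white, yellow}, so each is used; only lane 8 can be white, hence lane 8 = white.
The 5 still-open variables together cover exactly {black, blue, grey, orange, yellow} — 5 values for 5 variables — and grey appears only in lane 3's list, so lane 3 = grey.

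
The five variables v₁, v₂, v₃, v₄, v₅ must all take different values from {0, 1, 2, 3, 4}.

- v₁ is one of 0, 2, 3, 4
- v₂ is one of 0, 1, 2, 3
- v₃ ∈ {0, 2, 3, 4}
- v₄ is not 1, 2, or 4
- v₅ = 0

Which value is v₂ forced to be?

v₅'s domain is down to {0}, so v₅ = 0. So v₁, v₂, v₃, v₄ can't be 0.
v₄'s domain is down to {3}, so v₄ = 3. Strike 3 from v₁, v₂, v₃.
The 3 still-open variables together cover exactly {1, 2, 4} — 3 values for 3 variables — and 1 appears only in v₂'s list, so v₂ = 1.

1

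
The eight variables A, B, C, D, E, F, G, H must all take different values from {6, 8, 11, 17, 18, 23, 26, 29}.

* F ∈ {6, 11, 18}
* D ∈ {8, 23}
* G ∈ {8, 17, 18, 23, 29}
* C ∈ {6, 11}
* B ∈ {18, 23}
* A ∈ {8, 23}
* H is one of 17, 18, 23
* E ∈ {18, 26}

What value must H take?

17

The 8 variables draw from only 8 values {6, 8, 11, 17, 18, 23, 26, 29}, so each is used; only E can be 26, hence E = 26.
The 7 still-open variables draw from only 7 values {6, 8, 11, 17, 18, 23, 29}, so each is used; only G can be 29, hence G = 29.
The 6 still-open variables draw from only 6 values {6, 8, 11, 17, 18, 23}, so each is used; only H can be 17, hence H = 17.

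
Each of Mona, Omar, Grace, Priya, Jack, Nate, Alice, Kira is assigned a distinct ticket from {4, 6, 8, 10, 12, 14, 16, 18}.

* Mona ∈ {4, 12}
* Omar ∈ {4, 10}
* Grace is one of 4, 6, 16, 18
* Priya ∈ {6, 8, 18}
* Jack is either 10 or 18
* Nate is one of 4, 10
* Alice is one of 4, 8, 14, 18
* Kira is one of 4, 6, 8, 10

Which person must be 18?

The 8 variables draw from only 8 values {4, 6, 8, 10, 12, 14, 16, 18}, so each is used; only Mona can be 12, hence Mona = 12.
Among the 7 still-open variables, 14 fits only Alice (and all 7 values in {4, 6, 8, 10, 14, 16, 18} must be used), so Alice = 14.
Among the 6 still-open variables, 16 fits only Grace (and all 6 values in {4, 6, 8, 10, 16, 18} must be used), so Grace = 16.
Omar and Nate between them cover only {4, 10} — a naked pair. Remove those values from Jack, Kira.
So 18 goes to Jack.

Jack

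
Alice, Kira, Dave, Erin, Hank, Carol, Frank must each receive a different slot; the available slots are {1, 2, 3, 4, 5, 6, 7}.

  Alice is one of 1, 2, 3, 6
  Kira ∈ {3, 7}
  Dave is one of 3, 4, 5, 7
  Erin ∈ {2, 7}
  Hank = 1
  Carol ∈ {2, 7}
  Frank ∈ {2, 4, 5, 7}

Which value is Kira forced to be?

3

Hank's domain is down to {1}, so Hank = 1. So Alice can't be 1.
Among the 6 still-open variables, 6 fits only Alice (and all 6 values in {2, 3, 4, 5, 6, 7} must be used), so Alice = 6.
The 2 variables Erin and Carol are confined to {2, 7}, which locks those values in; drop them from Kira, Dave, Frank.
So Kira = 3.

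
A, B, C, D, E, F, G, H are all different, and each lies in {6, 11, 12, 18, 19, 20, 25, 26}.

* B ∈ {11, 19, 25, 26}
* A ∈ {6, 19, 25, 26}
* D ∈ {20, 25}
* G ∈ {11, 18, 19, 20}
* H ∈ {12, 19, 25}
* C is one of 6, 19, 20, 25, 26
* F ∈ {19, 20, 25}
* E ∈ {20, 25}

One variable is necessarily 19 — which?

The 8 variables together cover exactly {6, 11, 12, 18, 19, 20, 25, 26} — 8 values for 8 variables — and 12 appears only in H's list, so H = 12.
The 7 still-open variables together cover exactly {6, 11, 18, 19, 20, 25, 26} — 7 values for 7 variables — and 18 appears only in G's list, so G = 18.
The 6 still-open variables together cover exactly {6, 11, 19, 20, 25, 26} — 6 values for 6 variables — and 11 appears only in B's list, so B = 11.
D and E between them cover only {20, 25} — a naked pair. Remove those values from A, C, F.
So 19 goes to F.

F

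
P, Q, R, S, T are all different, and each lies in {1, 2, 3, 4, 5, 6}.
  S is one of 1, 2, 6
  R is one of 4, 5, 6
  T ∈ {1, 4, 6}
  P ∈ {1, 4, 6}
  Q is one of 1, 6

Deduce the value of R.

5

The 5 variables together cover exactly {1, 2, 4, 5, 6} — 5 values for 5 variables — and 2 appears only in S's list, so S = 2.
Among the 4 still-open variables, 5 fits only R (and all 4 values in {1, 4, 5, 6} must be used), so R = 5.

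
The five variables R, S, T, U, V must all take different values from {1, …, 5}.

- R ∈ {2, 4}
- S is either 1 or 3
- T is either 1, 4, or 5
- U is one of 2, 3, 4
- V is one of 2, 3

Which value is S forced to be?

The 5 variables together cover exactly {1, 2, 3, 4, 5} — 5 values for 5 variables — and 5 appears only in T's list, so T = 5.
The 4 still-open variables together cover exactly {1, 2, 3, 4} — 4 values for 4 variables — and 1 appears only in S's list, so S = 1.

1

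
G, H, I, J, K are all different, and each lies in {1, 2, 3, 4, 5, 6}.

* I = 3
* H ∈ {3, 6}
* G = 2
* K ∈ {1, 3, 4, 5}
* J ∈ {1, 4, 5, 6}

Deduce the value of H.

G has just one choice, so G = 2.
I must be 3 (only option left). Eliminate 3 elsewhere: H, K.
So H = 6.

6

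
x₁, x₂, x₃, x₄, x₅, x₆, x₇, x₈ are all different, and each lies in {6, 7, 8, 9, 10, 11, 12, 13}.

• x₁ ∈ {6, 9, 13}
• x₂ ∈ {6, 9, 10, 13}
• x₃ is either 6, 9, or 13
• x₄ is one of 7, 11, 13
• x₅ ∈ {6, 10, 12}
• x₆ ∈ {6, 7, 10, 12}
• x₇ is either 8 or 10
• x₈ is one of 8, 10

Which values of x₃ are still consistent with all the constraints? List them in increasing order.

Among the 8 variables, 11 fits only x₄ (and all 8 values in {6, 7, 8, 9, 10, 11, 12, 13} must be used), so x₄ = 11.
The 7 still-open variables draw from only 7 values {6, 7, 8, 9, 10, 12, 13}, so each is used; only x₆ can be 7, hence x₆ = 7.
Among the 6 still-open variables, 12 fits only x₅ (and all 6 values in {6, 8, 9, 10, 12, 13} must be used), so x₅ = 12.
x₇ and x₈ share exactly the 2 values {8, 10}; by pigeonhole those values go to them, so strike 8, 10 from x₂.
No further eliminations apply; x₃ can still be any of 6, 9, 13.

6, 9, 13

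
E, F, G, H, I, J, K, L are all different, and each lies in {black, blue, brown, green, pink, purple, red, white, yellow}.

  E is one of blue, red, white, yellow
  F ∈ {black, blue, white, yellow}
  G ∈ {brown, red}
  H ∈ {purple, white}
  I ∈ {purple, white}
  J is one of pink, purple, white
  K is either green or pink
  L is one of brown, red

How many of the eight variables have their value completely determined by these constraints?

2

G and L between them cover only {brown, red} — a naked pair. Remove those values from E.
The 2 variables H and I are confined to {purple, white}, which locks those values in; drop them from E, F, J.
That leaves J = pink. Strike pink from K.
That leaves K = green.
Determined: J=pink, K=green. The other variables each still have more than one consistent value. That makes 2.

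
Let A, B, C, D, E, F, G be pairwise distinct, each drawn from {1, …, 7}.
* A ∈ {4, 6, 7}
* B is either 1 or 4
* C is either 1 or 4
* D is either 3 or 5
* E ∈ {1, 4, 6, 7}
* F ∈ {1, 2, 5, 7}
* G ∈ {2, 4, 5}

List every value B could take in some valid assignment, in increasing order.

The 7 variables together cover exactly {1, 2, 3, 4, 5, 6, 7} — 7 values for 7 variables — and 3 appears only in D's list, so D = 3.
The 2 variables B and C are confined to {1, 4}, which locks those values in; drop them from A, E, F, G.
A and E share exactly the 2 values {6, 7}; by pigeonhole those values go to them, so strike 6, 7 from F.
No further eliminations apply; B can still be any of 1, 4.

1, 4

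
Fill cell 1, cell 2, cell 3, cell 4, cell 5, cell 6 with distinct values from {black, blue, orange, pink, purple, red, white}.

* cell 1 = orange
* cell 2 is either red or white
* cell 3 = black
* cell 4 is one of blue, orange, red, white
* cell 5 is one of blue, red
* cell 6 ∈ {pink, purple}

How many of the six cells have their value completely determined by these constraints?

2

cell 1 has just one choice, so cell 1 = orange. So cell 4 can't be orange.
cell 3 has just one choice, so cell 3 = black.
Determined: cell 1=orange, cell 3=black. The other cells each still have more than one consistent value. That makes 2.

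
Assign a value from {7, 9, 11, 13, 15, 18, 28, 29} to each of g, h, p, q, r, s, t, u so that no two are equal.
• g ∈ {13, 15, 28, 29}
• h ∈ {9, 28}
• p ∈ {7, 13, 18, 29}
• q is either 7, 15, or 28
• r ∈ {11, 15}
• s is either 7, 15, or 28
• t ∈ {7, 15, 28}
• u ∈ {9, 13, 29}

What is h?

The 8 variables together cover exactly {7, 9, 11, 13, 15, 18, 28, 29} — 8 values for 8 variables — and 11 appears only in r's list, so r = 11.
The 7 still-open variables together cover exactly {7, 9, 13, 15, 18, 28, 29} — 7 values for 7 variables — and 18 appears only in p's list, so p = 18.
q, s, t between them cover only {7, 15, 28} — a naked triple. Remove those values from g, h.
So h = 9.

9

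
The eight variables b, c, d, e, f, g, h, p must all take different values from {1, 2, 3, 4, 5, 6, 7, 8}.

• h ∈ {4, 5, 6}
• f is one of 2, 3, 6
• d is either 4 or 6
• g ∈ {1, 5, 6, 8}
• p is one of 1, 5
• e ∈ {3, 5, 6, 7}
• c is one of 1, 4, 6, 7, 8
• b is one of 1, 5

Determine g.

Among the 8 variables, 2 fits only f (and all 8 values in {1, 2, 3, 4, 5, 6, 7, 8} must be used), so f = 2.
Among the 7 still-open variables, 3 fits only e (and all 7 values in {1, 3, 4, 5, 6, 7, 8} must be used), so e = 3.
Among the 6 still-open variables, 7 fits only c (and all 6 values in {1, 4, 5, 6, 7, 8} must be used), so c = 7.
Among the 5 still-open variables, 8 fits only g (and all 5 values in {1, 4, 5, 6, 8} must be used), so g = 8.

8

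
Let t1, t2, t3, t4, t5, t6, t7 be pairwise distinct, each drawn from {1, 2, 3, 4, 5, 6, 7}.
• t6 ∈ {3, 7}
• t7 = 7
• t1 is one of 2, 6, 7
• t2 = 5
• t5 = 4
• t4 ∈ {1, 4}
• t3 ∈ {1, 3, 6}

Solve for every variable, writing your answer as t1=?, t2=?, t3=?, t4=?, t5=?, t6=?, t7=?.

t1=2, t2=5, t3=6, t4=1, t5=4, t6=3, t7=7

t2's domain is down to {5}, so t2 = 5.
t5's domain is down to {4}, so t5 = 4. Remove 4 from t4.
That leaves t7 = 7. Strike 7 from t1, t6.
That leaves t4 = 1. Remove 1 from t3.
t6's domain is down to {3}, so t6 = 3. So t3 can't be 3.
t3 has just one choice, so t3 = 6. So t1 can't be 6.
t1 has just one choice, so t1 = 2.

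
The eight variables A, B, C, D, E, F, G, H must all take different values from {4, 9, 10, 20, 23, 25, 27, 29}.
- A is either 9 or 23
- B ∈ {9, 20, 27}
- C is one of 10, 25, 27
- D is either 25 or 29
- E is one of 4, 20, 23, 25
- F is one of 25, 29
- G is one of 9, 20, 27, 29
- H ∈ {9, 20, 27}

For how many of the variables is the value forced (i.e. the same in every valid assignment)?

3

Among the 8 variables, 4 fits only E (and all 8 values in {4, 9, 10, 20, 23, 25, 27, 29} must be used), so E = 4.
Among the 7 still-open variables, 10 fits only C (and all 7 values in {9, 10, 20, 23, 25, 27, 29} must be used), so C = 10.
Among the 6 still-open variables, 23 fits only A (and all 6 values in {9, 20, 23, 25, 27, 29} must be used), so A = 23.
D and F between them cover only {25, 29} — a naked pair. Remove those values from G.
Determined: A=23, C=10, E=4. The other variables each still have more than one consistent value. That makes 3.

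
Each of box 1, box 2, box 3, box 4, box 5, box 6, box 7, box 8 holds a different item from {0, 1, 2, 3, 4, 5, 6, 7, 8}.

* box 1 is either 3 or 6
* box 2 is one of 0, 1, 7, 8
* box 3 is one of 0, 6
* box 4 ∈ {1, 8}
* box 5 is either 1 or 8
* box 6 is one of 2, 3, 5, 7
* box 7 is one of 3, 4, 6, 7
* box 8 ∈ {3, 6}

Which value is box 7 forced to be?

4

box 1 and box 8 between them cover only {3, 6} — a naked pair. Remove those values from box 3, box 6, box 7.
box 3 must be 0 (only option left). So box 2 can't be 0.
box 4 and box 5 share exactly the 2 values {1, 8}; by pigeonhole those values go to them, so strike 1, 8 from box 2.
That leaves box 2 = 7. Remove 7 from box 6, box 7.
So box 7 = 4.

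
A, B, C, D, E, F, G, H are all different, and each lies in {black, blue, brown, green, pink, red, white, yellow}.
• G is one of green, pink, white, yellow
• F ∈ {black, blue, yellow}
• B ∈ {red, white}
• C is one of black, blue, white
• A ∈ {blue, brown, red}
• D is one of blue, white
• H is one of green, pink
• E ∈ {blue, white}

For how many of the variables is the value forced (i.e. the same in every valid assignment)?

4

The 8 variables draw from only 8 values {black, blue, brown, green, pink, red, white, yellow}, so each is used; only A can be brown, hence A = brown.
The 7 still-open variables draw from only 7 values {black, blue, green, pink, red, white, yellow}, so each is used; only B can be red, hence B = red.
The 2 variables D and E are confined to {blue, white}, which locks those values in; drop them from C, F, G.
C must be black (only option left). Strike black from F.
That leaves F = yellow. So G can't be yellow.
Determined: A=brown, B=red, C=black, F=yellow. The other variables each still have more than one consistent value. That makes 4.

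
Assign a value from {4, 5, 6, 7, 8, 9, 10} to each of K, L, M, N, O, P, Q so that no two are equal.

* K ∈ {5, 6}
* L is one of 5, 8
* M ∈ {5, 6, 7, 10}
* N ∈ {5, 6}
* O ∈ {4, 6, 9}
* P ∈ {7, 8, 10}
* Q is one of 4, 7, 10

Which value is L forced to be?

The 7 variables draw from only 7 values {4, 5, 6, 7, 8, 9, 10}, so each is used; only O can be 9, hence O = 9.
The 6 still-open variables draw from only 6 values {4, 5, 6, 7, 8, 10}, so each is used; only Q can be 4, hence Q = 4.
K and N share exactly the 2 values {5, 6}; by pigeonhole those values go to them, so strike 5, 6 from L, M.
So L = 8.

8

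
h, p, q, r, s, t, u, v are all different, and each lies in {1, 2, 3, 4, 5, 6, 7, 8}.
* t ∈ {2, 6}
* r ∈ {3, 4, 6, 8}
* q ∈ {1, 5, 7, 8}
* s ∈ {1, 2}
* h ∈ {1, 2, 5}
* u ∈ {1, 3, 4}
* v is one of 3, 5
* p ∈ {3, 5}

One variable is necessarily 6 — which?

t

The 8 variables together cover exactly {1, 2, 3, 4, 5, 6, 7, 8} — 8 values for 8 variables — and 7 appears only in q's list, so q = 7.
The 7 still-open variables together cover exactly {1, 2, 3, 4, 5, 6, 8} — 7 values for 7 variables — and 8 appears only in r's list, so r = 8.
Among the 6 still-open variables, 4 fits only u (and all 6 values in {1, 2, 3, 4, 5, 6} must be used), so u = 4.
Among the 5 still-open variables, 6 fits only t (and all 5 values in {1, 2, 3, 5, 6} must be used), so t = 6.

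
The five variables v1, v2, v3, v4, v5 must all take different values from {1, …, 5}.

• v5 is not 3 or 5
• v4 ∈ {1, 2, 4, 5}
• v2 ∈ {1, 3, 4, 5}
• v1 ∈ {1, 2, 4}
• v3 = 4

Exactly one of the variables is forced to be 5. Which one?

v4

v3 has just one choice, so v3 = 4. Strike 4 from v1, v2, v4, v5.
The 4 still-open variables together cover exactly {1, 2, 3, 5} — 4 values for 4 variables — and 3 appears only in v2's list, so v2 = 3.
Among the 3 still-open variables, 5 fits only v4 (and all 3 values in {1, 2, 5} must be used), so v4 = 5.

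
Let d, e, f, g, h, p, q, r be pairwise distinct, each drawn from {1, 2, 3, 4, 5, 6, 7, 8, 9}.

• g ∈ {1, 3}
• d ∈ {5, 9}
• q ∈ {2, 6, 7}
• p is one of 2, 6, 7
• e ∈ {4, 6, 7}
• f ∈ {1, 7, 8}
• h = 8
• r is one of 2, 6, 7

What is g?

h has just one choice, so h = 8. Strike 8 from f.
p, q, r share exactly the 3 values {2, 6, 7}; by pigeonhole those values go to them, so strike 2, 6, 7 from e, f.
That leaves e = 4.
That leaves f = 1. Eliminate 1 elsewhere: g.
So g = 3.

3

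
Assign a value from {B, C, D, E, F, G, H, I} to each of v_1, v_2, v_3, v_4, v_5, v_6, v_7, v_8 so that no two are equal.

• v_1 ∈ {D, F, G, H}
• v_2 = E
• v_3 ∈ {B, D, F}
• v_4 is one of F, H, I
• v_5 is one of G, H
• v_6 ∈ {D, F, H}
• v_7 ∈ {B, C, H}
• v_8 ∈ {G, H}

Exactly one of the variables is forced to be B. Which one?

v_3

v_2 must be E (only option left).
The 7 still-open variables draw from only 7 values {B, C, D, F, G, H, I}, so each is used; only v_7 can be C, hence v_7 = C.
The 6 still-open variables draw from only 6 values {B, D, F, G, H, I}, so each is used; only v_3 can be B, hence v_3 = B.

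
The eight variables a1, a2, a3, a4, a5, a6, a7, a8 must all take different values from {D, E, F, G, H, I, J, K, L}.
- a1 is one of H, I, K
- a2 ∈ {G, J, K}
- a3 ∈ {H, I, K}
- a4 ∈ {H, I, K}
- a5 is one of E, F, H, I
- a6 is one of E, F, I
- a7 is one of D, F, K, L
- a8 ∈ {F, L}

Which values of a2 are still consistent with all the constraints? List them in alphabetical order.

a1, a3, a4 between them cover only {H, I, K} — a naked triple. Remove those values from a2, a5, a6, a7.
The 2 variables a5 and a6 are confined to {E, F}, which locks those values in; drop them from a7, a8.
a8 must be L (only option left). Remove L from a7.
a7 has just one choice, so a7 = D.
No further eliminations apply; a2 can still be any of G, J.

G, J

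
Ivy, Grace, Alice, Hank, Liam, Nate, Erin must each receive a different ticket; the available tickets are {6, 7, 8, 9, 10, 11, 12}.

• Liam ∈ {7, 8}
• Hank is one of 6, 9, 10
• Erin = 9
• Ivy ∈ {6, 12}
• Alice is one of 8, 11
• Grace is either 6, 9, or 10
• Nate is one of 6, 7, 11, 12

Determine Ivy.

Erin must be 9 (only option left). Strike 9 from Grace, Hank.
Grace and Hank share exactly the 2 values {6, 10}; by pigeonhole those values go to them, so strike 6, 10 from Ivy, Nate.
So Ivy = 12.

12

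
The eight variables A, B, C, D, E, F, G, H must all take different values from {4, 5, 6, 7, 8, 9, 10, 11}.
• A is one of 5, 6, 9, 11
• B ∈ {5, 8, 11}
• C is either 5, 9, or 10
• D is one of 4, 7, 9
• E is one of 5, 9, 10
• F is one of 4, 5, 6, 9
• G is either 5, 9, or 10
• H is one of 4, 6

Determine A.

11

The 8 variables draw from only 8 values {4, 5, 6, 7, 8, 9, 10, 11}, so each is used; only D can be 7, hence D = 7.
The 7 still-open variables together cover exactly {4, 5, 6, 8, 9, 10, 11} — 7 values for 7 variables — and 8 appears only in B's list, so B = 8.
Among the 6 still-open variables, 11 fits only A (and all 6 values in {4, 5, 6, 9, 10, 11} must be used), so A = 11.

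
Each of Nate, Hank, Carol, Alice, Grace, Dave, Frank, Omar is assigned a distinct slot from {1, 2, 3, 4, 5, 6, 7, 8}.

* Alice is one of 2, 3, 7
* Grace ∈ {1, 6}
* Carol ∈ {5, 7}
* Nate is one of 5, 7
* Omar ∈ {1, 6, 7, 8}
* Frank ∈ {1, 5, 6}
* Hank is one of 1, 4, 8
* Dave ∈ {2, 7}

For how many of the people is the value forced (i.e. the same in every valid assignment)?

Among the 8 variables, 3 fits only Alice (and all 8 values in {1, 2, 3, 4, 5, 6, 7, 8} must be used), so Alice = 3.
The 7 still-open variables together cover exactly {1, 2, 4, 5, 6, 7, 8} — 7 values for 7 variables — and 2 appears only in Dave's list, so Dave = 2.
Among the 6 still-open variables, 4 fits only Hank (and all 6 values in {1, 4, 5, 6, 7, 8} must be used), so Hank = 4.
The 5 still-open variables together cover exactly {1, 5, 6, 7, 8} — 5 values for 5 variables — and 8 appears only in Omar's list, so Omar = 8.
The 2 variables Nate and Carol are confined to {5, 7}, which locks those values in; drop them from Frank.
Determined: Hank=4, Alice=3, Dave=2, Omar=8. The other people each still have more than one consistent value. That makes 4.

4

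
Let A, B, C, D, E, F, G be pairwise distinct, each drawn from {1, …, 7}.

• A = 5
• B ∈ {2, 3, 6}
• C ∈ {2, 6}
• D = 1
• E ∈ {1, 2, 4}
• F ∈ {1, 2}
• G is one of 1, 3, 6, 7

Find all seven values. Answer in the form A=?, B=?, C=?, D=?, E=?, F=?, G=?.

A must be 5 (only option left).
D has just one choice, so D = 1. Strike 1 from E, F, G.
That leaves F = 2. Remove 2 from B, C, E.
C's domain is down to {6}, so C = 6. Strike 6 from B, G.
E's domain is down to {4}, so E = 4.
B has just one choice, so B = 3. Strike 3 from G.
G has just one choice, so G = 7.

A=5, B=3, C=6, D=1, E=4, F=2, G=7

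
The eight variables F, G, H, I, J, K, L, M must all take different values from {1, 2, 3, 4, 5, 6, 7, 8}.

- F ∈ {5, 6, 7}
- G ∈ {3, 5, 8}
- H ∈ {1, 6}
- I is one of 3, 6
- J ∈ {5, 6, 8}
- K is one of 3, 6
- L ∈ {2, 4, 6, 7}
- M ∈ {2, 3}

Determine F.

7

The 8 variables draw from only 8 values {1, 2, 3, 4, 5, 6, 7, 8}, so each is used; only H can be 1, hence H = 1.
The 7 still-open variables together cover exactly {2, 3, 4, 5, 6, 7, 8} — 7 values for 7 variables — and 4 appears only in L's list, so L = 4.
The 6 still-open variables together cover exactly {2, 3, 5, 6, 7, 8} — 6 values for 6 variables — and 2 appears only in M's list, so M = 2.
Among the 5 still-open variables, 7 fits only F (and all 5 values in {3, 5, 6, 7, 8} must be used), so F = 7.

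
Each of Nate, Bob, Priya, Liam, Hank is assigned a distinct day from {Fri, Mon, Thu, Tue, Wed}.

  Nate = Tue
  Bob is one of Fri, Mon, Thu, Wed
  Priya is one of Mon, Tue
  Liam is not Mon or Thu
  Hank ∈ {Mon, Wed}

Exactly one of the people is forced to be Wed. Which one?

Nate must be Tue (only option left). So Priya, Liam can't be Tue.
That leaves Priya = Mon. Eliminate Mon elsewhere: Bob, Hank.
So Wed goes to Hank.

Hank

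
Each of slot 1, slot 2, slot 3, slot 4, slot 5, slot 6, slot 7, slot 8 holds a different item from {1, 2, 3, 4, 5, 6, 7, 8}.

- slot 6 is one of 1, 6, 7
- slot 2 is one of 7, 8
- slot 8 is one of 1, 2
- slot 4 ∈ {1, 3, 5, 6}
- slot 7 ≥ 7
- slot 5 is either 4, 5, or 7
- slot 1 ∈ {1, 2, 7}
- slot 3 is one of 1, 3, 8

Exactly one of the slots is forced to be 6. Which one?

Among the 8 variables, 4 fits only slot 5 (and all 8 values in {1, 2, 3, 4, 5, 6, 7, 8} must be used), so slot 5 = 4.
The 7 still-open variables together cover exactly {1, 2, 3, 5, 6, 7, 8} — 7 values for 7 variables — and 5 appears only in slot 4's list, so slot 4 = 5.
Among the 6 still-open variables, 3 fits only slot 3 (and all 6 values in {1, 2, 3, 6, 7, 8} must be used), so slot 3 = 3.
Among the 5 still-open variables, 6 fits only slot 6 (and all 5 values in {1, 2, 6, 7, 8} must be used), so slot 6 = 6.

slot 6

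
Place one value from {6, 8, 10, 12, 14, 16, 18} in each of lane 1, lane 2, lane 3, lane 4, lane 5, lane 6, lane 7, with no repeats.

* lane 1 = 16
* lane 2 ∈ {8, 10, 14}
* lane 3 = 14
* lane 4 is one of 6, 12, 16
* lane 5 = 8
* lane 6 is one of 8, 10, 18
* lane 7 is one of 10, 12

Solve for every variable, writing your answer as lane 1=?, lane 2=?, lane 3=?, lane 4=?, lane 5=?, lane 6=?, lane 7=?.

lane 1=16, lane 2=10, lane 3=14, lane 4=6, lane 5=8, lane 6=18, lane 7=12

lane 1 must be 16 (only option left). Remove 16 from lane 4.
lane 3's domain is down to {14}, so lane 3 = 14. Strike 14 from lane 2.
lane 5 must be 8 (only option left). So lane 2, lane 6 can't be 8.
lane 2's domain is down to {10}, so lane 2 = 10. Remove 10 from lane 6, lane 7.
lane 6's domain is down to {18}, so lane 6 = 18.
That leaves lane 7 = 12. Strike 12 from lane 4.
lane 4 has just one choice, so lane 4 = 6.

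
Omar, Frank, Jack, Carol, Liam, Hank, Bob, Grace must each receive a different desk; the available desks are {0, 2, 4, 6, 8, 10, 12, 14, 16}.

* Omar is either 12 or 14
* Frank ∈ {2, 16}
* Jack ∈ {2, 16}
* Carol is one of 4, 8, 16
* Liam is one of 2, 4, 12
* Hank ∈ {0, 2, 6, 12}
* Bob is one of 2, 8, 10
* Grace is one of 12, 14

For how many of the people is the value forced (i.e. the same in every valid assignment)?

3

Omar and Grace share exactly the 2 values {12, 14}; by pigeonhole those values go to them, so strike 12, 14 from Liam, Hank.
Frank and Jack share exactly the 2 values {2, 16}; by pigeonhole those values go to them, so strike 2, 16 from Carol, Liam, Hank, Bob.
Liam must be 4 (only option left). So Carol can't be 4.
That leaves Carol = 8. Remove 8 from Bob.
Bob must be 10 (only option left).
Determined: Carol=8, Liam=4, Bob=10. The other people each still have more than one consistent value. That makes 3.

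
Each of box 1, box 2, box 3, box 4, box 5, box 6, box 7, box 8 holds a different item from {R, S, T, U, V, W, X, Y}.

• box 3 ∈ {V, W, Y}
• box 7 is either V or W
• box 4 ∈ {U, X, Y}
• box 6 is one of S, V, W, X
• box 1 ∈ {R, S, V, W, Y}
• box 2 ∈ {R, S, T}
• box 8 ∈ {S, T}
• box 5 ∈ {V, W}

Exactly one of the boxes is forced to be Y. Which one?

box 3

Among the 8 variables, U fits only box 4 (and all 8 values in {R, S, T, U, V, W, X, Y} must be used), so box 4 = U.
Among the 7 still-open variables, X fits only box 6 (and all 7 values in {R, S, T, V, W, X, Y} must be used), so box 6 = X.
The 2 variables box 5 and box 7 are confined to {V, W}, which locks those values in; drop them from box 1, box 3.
So Y goes to box 3.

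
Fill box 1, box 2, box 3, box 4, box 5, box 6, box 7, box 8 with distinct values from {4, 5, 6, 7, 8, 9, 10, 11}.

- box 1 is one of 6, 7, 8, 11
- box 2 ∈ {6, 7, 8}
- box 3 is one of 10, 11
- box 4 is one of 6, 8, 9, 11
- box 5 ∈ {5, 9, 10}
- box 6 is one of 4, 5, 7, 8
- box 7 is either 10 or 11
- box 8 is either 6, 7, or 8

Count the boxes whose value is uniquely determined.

Among the 8 variables, 4 fits only box 6 (and all 8 values in {4, 5, 6, 7, 8, 9, 10, 11} must be used), so box 6 = 4.
The 7 still-open variables draw from only 7 values {5, 6, 7, 8, 9, 10, 11}, so each is used; only box 5 can be 5, hence box 5 = 5.
The 6 still-open variables together cover exactly {6, 7, 8, 9, 10, 11} — 6 values for 6 variables — and 9 appears only in box 4's list, so box 4 = 9.
The 2 variables box 3 and box 7 are confined to {10, 11}, which locks those values in; drop them from box 1.
Determined: box 4=9, box 5=5, box 6=4. The other boxes each still have more than one consistent value. That makes 3.

3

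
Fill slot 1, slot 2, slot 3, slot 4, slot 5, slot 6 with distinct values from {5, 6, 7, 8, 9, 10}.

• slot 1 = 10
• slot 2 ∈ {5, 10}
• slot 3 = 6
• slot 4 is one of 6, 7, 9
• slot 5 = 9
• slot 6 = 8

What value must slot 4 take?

7

slot 1 has just one choice, so slot 1 = 10. So slot 2 can't be 10.
That leaves slot 2 = 5.
slot 3 must be 6 (only option left). Remove 6 from slot 4.
slot 5's domain is down to {9}, so slot 5 = 9. So slot 4 can't be 9.
So slot 4 = 7.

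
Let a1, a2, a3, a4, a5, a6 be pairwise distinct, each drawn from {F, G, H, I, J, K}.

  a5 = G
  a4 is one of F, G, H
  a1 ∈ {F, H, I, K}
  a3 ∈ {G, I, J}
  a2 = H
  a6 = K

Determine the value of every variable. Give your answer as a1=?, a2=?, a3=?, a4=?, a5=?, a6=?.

a1=I, a2=H, a3=J, a4=F, a5=G, a6=K

a2 must be H (only option left). Eliminate H elsewhere: a1, a4.
a5 must be G (only option left). Remove G from a3, a4.
a6's domain is down to {K}, so a6 = K. So a1 can't be K.
a4's domain is down to {F}, so a4 = F. Strike F from a1.
a1's domain is down to {I}, so a1 = I. Eliminate I elsewhere: a3.
a3 must be J (only option left).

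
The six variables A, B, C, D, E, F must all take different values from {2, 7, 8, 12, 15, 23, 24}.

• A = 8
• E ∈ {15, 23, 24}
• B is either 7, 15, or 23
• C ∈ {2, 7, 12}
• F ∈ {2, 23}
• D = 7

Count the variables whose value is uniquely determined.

2

A must be 8 (only option left).
D's domain is down to {7}, so D = 7. Eliminate 7 elsewhere: B, C.
Determined: A=8, D=7. The other variables each still have more than one consistent value. That makes 2.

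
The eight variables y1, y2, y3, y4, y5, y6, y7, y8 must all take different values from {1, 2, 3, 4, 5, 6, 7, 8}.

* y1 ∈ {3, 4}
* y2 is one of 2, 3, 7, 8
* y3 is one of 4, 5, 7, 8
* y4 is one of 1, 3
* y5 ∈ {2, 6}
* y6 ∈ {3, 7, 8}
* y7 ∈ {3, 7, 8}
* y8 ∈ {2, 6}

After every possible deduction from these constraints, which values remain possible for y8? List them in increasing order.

The 8 variables draw from only 8 values {1, 2, 3, 4, 5, 6, 7, 8}, so each is used; only y4 can be 1, hence y4 = 1.
The 7 still-open variables together cover exactly {2, 3, 4, 5, 6, 7, 8} — 7 values for 7 variables — and 5 appears only in y3's list, so y3 = 5.
The 6 still-open variables together cover exactly {2, 3, 4, 6, 7, 8} — 6 values for 6 variables — and 4 appears only in y1's list, so y1 = 4.
The 2 variables y5 and y8 are confined to {2, 6}, which locks those values in; drop them from y2.
No further eliminations apply; y8 can still be any of 2, 6.

2, 6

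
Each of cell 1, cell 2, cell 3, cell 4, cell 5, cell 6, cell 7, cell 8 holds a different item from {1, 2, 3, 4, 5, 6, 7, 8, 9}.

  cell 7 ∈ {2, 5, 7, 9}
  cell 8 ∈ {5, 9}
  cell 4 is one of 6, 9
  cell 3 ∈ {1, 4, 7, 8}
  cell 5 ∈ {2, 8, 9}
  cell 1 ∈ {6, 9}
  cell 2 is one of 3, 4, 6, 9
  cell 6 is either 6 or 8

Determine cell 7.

7

The 2 variables cell 1 and cell 4 are confined to {6, 9}, which locks those values in; drop them from cell 2, cell 5, cell 6, cell 7, cell 8.
cell 6's domain is down to {8}, so cell 6 = 8. Remove 8 from cell 3, cell 5.
cell 8 must be 5 (only option left). Strike 5 from cell 7.
That leaves cell 5 = 2. Remove 2 from cell 7.
So cell 7 = 7.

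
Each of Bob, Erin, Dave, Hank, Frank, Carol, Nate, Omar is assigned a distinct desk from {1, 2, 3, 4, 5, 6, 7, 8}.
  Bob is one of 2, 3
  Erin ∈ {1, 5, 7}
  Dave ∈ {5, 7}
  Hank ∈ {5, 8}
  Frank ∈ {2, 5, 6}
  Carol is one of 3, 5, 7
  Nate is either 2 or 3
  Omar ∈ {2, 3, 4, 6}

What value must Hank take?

The 8 variables together cover exactly {1, 2, 3, 4, 5, 6, 7, 8} — 8 values for 8 variables — and 1 appears only in Erin's list, so Erin = 1.
The 7 still-open variables together cover exactly {2, 3, 4, 5, 6, 7, 8} — 7 values for 7 variables — and 4 appears only in Omar's list, so Omar = 4.
The 6 still-open variables together cover exactly {2, 3, 5, 6, 7, 8} — 6 values for 6 variables — and 6 appears only in Frank's list, so Frank = 6.
The 5 still-open variables together cover exactly {2, 3, 5, 7, 8} — 5 values for 5 variables — and 8 appears only in Hank's list, so Hank = 8.

8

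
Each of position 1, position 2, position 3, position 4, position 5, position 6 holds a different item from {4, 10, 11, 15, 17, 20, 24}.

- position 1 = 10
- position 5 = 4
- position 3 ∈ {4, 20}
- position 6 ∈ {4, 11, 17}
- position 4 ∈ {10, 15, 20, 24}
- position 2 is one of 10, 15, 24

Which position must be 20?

position 1 must be 10 (only option left). Remove 10 from position 2, position 4.
That leaves position 5 = 4. Eliminate 4 elsewhere: position 3, position 6.
So 20 goes to position 3.

position 3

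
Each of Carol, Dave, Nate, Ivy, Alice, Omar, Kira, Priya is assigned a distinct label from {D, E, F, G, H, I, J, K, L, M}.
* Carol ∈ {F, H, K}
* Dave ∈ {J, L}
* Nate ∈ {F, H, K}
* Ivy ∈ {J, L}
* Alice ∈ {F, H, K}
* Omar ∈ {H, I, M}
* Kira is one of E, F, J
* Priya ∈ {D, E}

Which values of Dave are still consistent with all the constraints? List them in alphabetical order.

Dave and Ivy share exactly the 2 values {J, L}; by pigeonhole those values go to them, so strike J, L from Kira.
Carol, Nate, Alice between them cover only {F, H, K} — a naked triple. Remove those values from Omar, Kira.
Kira has just one choice, so Kira = E. Strike E from Priya.
That leaves Priya = D.
No further eliminations apply; Dave can still be any of J, L.

J, L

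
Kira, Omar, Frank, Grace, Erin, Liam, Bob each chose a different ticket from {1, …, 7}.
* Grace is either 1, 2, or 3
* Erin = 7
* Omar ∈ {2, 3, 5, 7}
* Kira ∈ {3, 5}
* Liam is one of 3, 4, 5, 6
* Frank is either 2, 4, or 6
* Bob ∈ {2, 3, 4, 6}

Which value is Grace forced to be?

1

Erin's domain is down to {7}, so Erin = 7. Eliminate 7 elsewhere: Omar.
The 6 still-open variables draw from only 6 values {1, 2, 3, 4, 5, 6}, so each is used; only Grace can be 1, hence Grace = 1.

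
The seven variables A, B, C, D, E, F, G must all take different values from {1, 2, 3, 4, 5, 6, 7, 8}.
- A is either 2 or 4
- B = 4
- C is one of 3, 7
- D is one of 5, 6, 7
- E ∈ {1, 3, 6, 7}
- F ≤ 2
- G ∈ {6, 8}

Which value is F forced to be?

B's domain is down to {4}, so B = 4. Eliminate 4 elsewhere: A.
A has just one choice, so A = 2. So F can't be 2.
So F = 1.

1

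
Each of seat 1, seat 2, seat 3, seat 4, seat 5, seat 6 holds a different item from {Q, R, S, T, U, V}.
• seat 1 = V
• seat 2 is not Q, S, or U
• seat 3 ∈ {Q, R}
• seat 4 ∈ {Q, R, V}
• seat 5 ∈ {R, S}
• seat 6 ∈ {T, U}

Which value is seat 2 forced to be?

T

seat 1's domain is down to {V}, so seat 1 = V. So seat 2, seat 4 can't be V.
The 5 still-open variables together cover exactly {Q, R, S, T, U} — 5 values for 5 variables — and S appears only in seat 5's list, so seat 5 = S.
The 4 still-open variables draw from only 4 values {Q, R, T, U}, so each is used; only seat 6 can be U, hence seat 6 = U.
The 3 still-open variables draw from only 3 values {Q, R, T}, so each is used; only seat 2 can be T, hence seat 2 = T.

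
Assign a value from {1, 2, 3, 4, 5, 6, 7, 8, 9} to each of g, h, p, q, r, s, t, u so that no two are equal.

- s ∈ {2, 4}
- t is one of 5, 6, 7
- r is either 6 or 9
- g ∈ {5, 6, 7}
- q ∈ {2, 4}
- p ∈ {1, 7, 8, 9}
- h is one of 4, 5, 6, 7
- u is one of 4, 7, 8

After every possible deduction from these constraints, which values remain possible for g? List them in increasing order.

5, 6, 7

The 8 variables draw from only 8 values {1, 2, 4, 5, 6, 7, 8, 9}, so each is used; only p can be 1, hence p = 1.
Among the 7 still-open variables, 8 fits only u (and all 7 values in {2, 4, 5, 6, 7, 8, 9} must be used), so u = 8.
The 6 still-open variables draw from only 6 values {2, 4, 5, 6, 7, 9}, so each is used; only r can be 9, hence r = 9.
q and s share exactly the 2 values {2, 4}; by pigeonhole those values go to them, so strike 2, 4 from h.
No further eliminations apply; g can still be any of 5, 6, 7.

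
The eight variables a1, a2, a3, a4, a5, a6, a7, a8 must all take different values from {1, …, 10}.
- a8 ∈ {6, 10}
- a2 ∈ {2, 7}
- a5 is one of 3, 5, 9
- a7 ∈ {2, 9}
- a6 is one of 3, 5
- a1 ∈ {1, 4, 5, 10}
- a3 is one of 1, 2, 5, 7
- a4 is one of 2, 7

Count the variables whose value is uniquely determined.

The 2 variables a2 and a4 are confined to {2, 7}, which locks those values in; drop them from a3, a7.
a7's domain is down to {9}, so a7 = 9. Eliminate 9 elsewhere: a5.
The 2 variables a5 and a6 are confined to {3, 5}, which locks those values in; drop them from a1, a3.
a3 must be 1 (only option left). Eliminate 1 elsewhere: a1.
Determined: a3=1, a7=9. The other variables each still have more than one consistent value. That makes 2.

2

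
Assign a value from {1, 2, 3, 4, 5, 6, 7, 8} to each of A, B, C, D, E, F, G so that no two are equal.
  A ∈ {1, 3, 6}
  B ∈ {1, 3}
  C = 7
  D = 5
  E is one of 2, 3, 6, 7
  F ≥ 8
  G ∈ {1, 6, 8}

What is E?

2

C's domain is down to {7}, so C = 7. Remove 7 from E.
D has just one choice, so D = 5.
F has just one choice, so F = 8. Remove 8 from G.
Among the 4 still-open variables, 2 fits only E (and all 4 values in {1, 2, 3, 6} must be used), so E = 2.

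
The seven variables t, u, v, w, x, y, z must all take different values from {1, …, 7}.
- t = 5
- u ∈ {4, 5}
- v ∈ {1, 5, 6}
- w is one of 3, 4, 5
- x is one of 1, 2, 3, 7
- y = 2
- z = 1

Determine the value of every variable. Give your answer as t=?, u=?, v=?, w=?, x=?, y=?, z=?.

t=5, u=4, v=6, w=3, x=7, y=2, z=1

t's domain is down to {5}, so t = 5. Strike 5 from u, v, w.
u must be 4 (only option left). Remove 4 from w.
w's domain is down to {3}, so w = 3. Strike 3 from x.
That leaves y = 2. Eliminate 2 elsewhere: x.
That leaves z = 1. So v, x can't be 1.
That leaves v = 6.
x's domain is down to {7}, so x = 7.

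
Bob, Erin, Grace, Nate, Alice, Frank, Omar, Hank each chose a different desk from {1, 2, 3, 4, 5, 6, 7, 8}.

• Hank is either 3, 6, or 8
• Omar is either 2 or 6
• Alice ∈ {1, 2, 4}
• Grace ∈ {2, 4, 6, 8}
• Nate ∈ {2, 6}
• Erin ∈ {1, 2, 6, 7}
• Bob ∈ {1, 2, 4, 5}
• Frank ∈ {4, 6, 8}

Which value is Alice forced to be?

The 8 variables draw from only 8 values {1, 2, 3, 4, 5, 6, 7, 8}, so each is used; only Hank can be 3, hence Hank = 3.
Among the 7 still-open variables, 5 fits only Bob (and all 7 values in {1, 2, 4, 5, 6, 7, 8} must be used), so Bob = 5.
The 6 still-open variables draw from only 6 values {1, 2, 4, 6, 7, 8}, so each is used; only Erin can be 7, hence Erin = 7.
Among the 5 still-open variables, 1 fits only Alice (and all 5 values in {1, 2, 4, 6, 8} must be used), so Alice = 1.

1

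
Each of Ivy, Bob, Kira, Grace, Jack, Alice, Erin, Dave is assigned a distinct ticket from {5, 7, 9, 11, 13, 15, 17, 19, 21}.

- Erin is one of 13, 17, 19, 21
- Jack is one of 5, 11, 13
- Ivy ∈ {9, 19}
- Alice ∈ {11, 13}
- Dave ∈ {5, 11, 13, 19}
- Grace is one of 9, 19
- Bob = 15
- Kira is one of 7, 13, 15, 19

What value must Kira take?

7

Bob's domain is down to {15}, so Bob = 15. Strike 15 from Kira.
Ivy and Grace between them cover only {9, 19} — a naked pair. Remove those values from Kira, Erin, Dave.
The 3 variables Jack, Alice, Dave are confined to {5, 11, 13}, which locks those values in; drop them from Kira, Erin.
So Kira = 7.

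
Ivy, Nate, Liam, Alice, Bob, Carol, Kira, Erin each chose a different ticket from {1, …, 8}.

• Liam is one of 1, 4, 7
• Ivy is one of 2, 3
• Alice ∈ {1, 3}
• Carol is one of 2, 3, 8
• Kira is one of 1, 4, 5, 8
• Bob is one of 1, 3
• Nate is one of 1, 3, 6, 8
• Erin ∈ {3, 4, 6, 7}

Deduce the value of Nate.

6

Among the 8 variables, 5 fits only Kira (and all 8 values in {1, 2, 3, 4, 5, 6, 7, 8} must be used), so Kira = 5.
The 2 variables Alice and Bob are confined to {1, 3}, which locks those values in; drop them from Ivy, Nate, Liam, Carol, Erin.
That leaves Ivy = 2. Eliminate 2 elsewhere: Carol.
Carol's domain is down to {8}, so Carol = 8. Remove 8 from Nate.
So Nate = 6.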